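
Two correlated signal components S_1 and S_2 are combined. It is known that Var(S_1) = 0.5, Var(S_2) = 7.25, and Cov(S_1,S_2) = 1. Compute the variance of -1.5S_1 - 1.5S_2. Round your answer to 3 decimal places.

Var(-1.5S_1 - 1.5S_2) = (-1.5)²·Var(S_1) + (-1.5)²·Var(S_2) + 2·(-1.5)·(-1.5)·Cov(S_1,S_2)
= 2.25·0.5 + 2.25·7.25 + 4.5·1 = 21.9375

21.938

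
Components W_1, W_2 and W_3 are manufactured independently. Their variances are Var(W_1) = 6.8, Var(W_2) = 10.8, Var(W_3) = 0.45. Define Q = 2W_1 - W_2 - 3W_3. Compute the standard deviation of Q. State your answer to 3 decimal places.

By independence, Var(Q) = (2)²Var(W_1) + (-1)²Var(W_2) + (-3)²Var(W_3)
= (2)²·6.8 + (-1)²·10.8 + (-3)²·0.45 = 42.05
σ(Q) = √42.05 ≈ 6.485

6.485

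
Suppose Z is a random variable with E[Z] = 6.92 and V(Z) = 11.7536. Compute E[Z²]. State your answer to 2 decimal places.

59.64

E[Z²] = V(Z) + (E[Z])² = 11.7536 + (6.92)² = 59.64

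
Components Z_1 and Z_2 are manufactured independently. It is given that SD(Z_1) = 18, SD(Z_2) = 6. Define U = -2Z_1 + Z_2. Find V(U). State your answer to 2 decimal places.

V(Z_1) = 324, V(Z_2) = 36
By independence, V(U) = (-2)²V(Z_1) + (1)²V(Z_2)
= (-2)²·324 + (1)²·36 = 1332

1332.00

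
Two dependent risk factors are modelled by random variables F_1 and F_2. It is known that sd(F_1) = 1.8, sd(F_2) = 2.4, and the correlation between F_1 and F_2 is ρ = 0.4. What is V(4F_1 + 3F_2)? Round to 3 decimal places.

145.152

V(F_1) = (1.8)² = 3.24;  V(F_2) = (2.4)² = 5.76
Cov(F_1,F_2) = ρ·sd(F_1)·sd(F_2) = 0.4·1.8·2.4 = 1.728
V(4F_1 + 3F_2) = (4)²·V(F_1) + (3)²·V(F_2) + 2·(4)·(3)·Cov(F_1,F_2)
= 16·3.24 + 9·5.76 + 24·1.728 = 145.152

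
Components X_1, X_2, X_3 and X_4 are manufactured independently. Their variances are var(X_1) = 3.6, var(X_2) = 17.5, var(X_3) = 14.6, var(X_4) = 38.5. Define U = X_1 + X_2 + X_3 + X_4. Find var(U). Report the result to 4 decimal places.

By independence, var(U) = (1)²var(X_1) + (1)²var(X_2) + (1)²var(X_3) + (1)²var(X_4)
= (1)²·3.6 + (1)²·17.5 + (1)²·14.6 + (1)²·38.5 = 74.2

74.2000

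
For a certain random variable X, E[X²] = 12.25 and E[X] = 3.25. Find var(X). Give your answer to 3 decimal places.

1.688

var(X) = 12.25 − (3.25)² = 1.6875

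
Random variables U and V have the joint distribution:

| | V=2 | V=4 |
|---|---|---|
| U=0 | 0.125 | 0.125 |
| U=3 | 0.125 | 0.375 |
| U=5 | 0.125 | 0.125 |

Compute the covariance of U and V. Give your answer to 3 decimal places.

0.063

E[U] = 2.75,  E[V] = 3.25
E[UV] = 9
cov(U,V) = E[UV] − E[U]E[V] = 9 − (2.75)(3.25) = 0.0625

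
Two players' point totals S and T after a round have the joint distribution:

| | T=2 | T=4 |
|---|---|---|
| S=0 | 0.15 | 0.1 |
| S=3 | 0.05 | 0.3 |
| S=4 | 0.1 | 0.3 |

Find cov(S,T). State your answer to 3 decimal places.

0.490

E[S] = 2.65,  E[T] = 3.4
E[ST] = 9.5
cov(S,T) = E[ST] − E[S]E[T] = 9.5 − (2.65)(3.4) = 0.49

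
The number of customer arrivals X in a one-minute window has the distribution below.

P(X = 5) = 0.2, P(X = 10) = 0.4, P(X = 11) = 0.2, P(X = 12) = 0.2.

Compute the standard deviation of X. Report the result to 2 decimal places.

2.42

E[X] = (5)(0.2) + (10)(0.4) + (11)(0.2) + (12)(0.2) = 9.6
E[X²] = (5)²(0.2) + (10)²(0.4) + (11)²(0.2) + (12)²(0.2) = 98
var(X) = E[X²] − (E[X])² = 98 − (9.6)² = 5.84
sd(X) = √5.84 ≈ 2.42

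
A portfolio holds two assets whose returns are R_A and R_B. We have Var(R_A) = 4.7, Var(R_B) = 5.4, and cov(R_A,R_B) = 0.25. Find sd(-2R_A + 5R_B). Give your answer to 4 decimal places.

12.1984

Var(-2R_A + 5R_B) = (-2)²·Var(R_A) + (5)²·Var(R_B) + 2·(-2)·(5)·cov(R_A,R_B)
= 4·4.7 + 25·5.4 + -20·0.25 = 148.8
sd(-2R_A + 5R_B) = √148.8 ≈ 12.1984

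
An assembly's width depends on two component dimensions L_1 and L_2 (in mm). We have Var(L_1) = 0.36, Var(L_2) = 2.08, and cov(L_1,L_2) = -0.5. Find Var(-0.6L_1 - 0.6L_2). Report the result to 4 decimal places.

0.5184

Var(-0.6L_1 - 0.6L_2) = (-0.6)²·Var(L_1) + (-0.6)²·Var(L_2) + 2·(-0.6)·(-0.6)·cov(L_1,L_2)
= 0.36·0.36 + 0.36·2.08 + 0.72·-0.5 = 0.5184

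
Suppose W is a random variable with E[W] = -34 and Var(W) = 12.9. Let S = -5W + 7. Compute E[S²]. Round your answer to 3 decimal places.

31651.500

E[-5W + 7] = -5·-34 + 7 = 177
Var(-5W + 7) = (-5)²·12.9 = 322.5
E[S²] = Var(S) + (E[S])² = 322.5 + (177)² = 31651.5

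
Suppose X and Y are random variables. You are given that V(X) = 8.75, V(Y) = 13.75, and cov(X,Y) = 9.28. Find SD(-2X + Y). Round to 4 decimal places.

V(-2X + Y) = (-2)²·V(X) + (1)²·V(Y) + 2·(-2)·(1)·cov(X,Y)
= 4·8.75 + 1·13.75 + -4·9.28 = 11.63
SD(-2X + Y) = √11.63 ≈ 3.4103

3.4103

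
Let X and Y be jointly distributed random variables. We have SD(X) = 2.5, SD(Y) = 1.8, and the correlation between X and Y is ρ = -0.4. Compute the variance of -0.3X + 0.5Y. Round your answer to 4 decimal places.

1.9125

Var(X) = (2.5)² = 6.25;  Var(Y) = (1.8)² = 3.24
cov(X,Y) = ρ·SD(X)·SD(Y) = -0.4·2.5·1.8 = -1.8
Var(-0.3X + 0.5Y) = (-0.3)²·Var(X) + (0.5)²·Var(Y) + 2·(-0.3)·(0.5)·cov(X,Y)
= 0.09·6.25 + 0.25·3.24 + -0.3·-1.8 = 1.9125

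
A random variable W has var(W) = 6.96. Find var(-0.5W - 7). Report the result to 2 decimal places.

1.74

var(-0.5W - 7) = (-0.5)²·var(W) = 0.25·6.96 = 1.74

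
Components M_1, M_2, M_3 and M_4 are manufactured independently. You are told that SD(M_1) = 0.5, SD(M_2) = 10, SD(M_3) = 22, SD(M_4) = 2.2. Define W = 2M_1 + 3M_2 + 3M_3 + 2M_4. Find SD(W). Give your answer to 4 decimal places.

72.6386

V(M_1) = 0.25, V(M_2) = 100, V(M_3) = 484, V(M_4) = 4.84
By independence, V(W) = (2)²V(M_1) + (3)²V(M_2) + (3)²V(M_3) + (2)²V(M_4)
= (2)²·0.25 + (3)²·100 + (3)²·484 + (2)²·4.84 = 5276.36
SD(W) = √5276.36 ≈ 72.6386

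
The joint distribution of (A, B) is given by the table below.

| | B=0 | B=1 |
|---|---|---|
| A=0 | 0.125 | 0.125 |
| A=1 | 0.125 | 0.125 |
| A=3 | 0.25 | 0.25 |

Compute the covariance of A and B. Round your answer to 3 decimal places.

E[A] = 1.75,  E[B] = 0.5
E[AB] = 0.875
Cov(A,B) = E[AB] − E[A]E[B] = 0.875 − (1.75)(0.5) = 0

0.000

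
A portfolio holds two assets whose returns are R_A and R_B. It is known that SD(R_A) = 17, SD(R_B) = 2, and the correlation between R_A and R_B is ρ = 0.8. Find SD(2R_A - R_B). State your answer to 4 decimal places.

Var(R_A) = (17)² = 289;  Var(R_B) = (2)² = 4
Cov(R_A,R_B) = ρ·SD(R_A)·SD(R_B) = 0.8·17·2 = 27.2
Var(2R_A - R_B) = (2)²·Var(R_A) + (-1)²·Var(R_B) + 2·(2)·(-1)·Cov(R_A,R_B)
= 4·289 + 1·4 + -4·27.2 = 1051.2
SD(2R_A - R_B) = √1051.2 ≈ 32.4222

32.4222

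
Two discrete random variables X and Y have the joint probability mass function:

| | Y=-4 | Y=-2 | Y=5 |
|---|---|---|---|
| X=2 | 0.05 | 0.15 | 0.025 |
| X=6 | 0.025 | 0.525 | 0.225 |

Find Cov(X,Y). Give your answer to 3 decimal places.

1.140

E[X] = 5.1,  E[Y] = -0.4
E[XY] = -0.9
Cov(X,Y) = E[XY] − E[X]E[Y] = -0.9 − (5.1)(-0.4) = 1.14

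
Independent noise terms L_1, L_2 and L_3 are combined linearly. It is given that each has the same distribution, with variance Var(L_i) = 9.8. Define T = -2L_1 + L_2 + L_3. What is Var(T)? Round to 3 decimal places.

58.800

By independence, Var(T) = (-2)²Var(L_1) + (1)²Var(L_2) + (1)²Var(L_3)
= (-2)²·9.8 + (1)²·9.8 + (1)²·9.8 = 58.8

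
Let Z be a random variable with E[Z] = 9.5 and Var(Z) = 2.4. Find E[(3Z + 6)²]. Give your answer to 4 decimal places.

1211.8500

E[3Z + 6] = 3·9.5 + 6 = 34.5
Var(3Z + 6) = (3)²·2.4 = 21.6
E[(3Z + 6)²] = Var((3Z + 6)) + (E[(3Z + 6)])² = 21.6 + (34.5)² = 1211.85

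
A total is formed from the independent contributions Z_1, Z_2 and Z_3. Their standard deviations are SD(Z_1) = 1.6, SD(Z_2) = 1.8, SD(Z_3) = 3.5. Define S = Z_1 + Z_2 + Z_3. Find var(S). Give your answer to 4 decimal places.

var(Z_1) = 2.56, var(Z_2) = 3.24, var(Z_3) = 12.25
By independence, var(S) = (1)²var(Z_1) + (1)²var(Z_2) + (1)²var(Z_3)
= (1)²·2.56 + (1)²·3.24 + (1)²·12.25 = 18.05

18.0500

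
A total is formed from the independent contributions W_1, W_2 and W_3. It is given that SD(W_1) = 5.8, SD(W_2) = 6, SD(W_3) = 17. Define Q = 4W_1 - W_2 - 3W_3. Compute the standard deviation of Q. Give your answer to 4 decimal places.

Var(W_1) = 33.64, Var(W_2) = 36, Var(W_3) = 289
By independence, Var(Q) = (4)²Var(W_1) + (-1)²Var(W_2) + (-3)²Var(W_3)
= (4)²·33.64 + (-1)²·36 + (-3)²·289 = 3175.24
SD(Q) = √3175.24 ≈ 56.3493

56.3493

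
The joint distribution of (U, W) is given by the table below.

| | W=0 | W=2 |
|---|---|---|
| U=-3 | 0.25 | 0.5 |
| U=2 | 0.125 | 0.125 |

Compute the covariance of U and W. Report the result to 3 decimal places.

E[U] = -1.75,  E[W] = 1.25
E[UW] = -2.5
cov(U,W) = E[UW] − E[U]E[W] = -2.5 − (-1.75)(1.25) = -0.3125

-0.313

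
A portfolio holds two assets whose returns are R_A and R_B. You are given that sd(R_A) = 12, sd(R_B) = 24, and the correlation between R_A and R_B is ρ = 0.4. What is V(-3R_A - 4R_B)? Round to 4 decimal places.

V(R_A) = (12)² = 144;  V(R_B) = (24)² = 576
Cov(R_A,R_B) = ρ·sd(R_A)·sd(R_B) = 0.4·12·24 = 115.2
V(-3R_A - 4R_B) = (-3)²·V(R_A) + (-4)²·V(R_B) + 2·(-3)·(-4)·Cov(R_A,R_B)
= 9·144 + 16·576 + 24·115.2 = 13276.8

13276.8000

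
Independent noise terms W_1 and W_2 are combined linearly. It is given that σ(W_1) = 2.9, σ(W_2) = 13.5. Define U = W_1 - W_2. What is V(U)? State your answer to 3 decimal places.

190.660

V(W_1) = 8.41, V(W_2) = 182.25
By independence, V(U) = (1)²V(W_1) + (-1)²V(W_2)
= (1)²·8.41 + (-1)²·182.25 = 190.66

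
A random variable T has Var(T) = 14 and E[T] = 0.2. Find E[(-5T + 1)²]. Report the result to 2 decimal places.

350.00

E[-5T + 1] = -5·0.2 + 1 = 0
Var(-5T + 1) = (-5)²·14 = 350
E[(-5T + 1)²] = Var((-5T + 1)) + (E[(-5T + 1)])² = 350 + (0)² = 350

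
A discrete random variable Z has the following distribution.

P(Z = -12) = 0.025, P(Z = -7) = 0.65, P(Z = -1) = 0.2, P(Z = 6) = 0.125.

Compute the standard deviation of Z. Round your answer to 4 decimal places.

4.6540

E[Z] = (-12)(0.025) + (-7)(0.65) + (-1)(0.2) + (6)(0.125) = -4.3
E[Z²] = (-12)²(0.025) + (-7)²(0.65) + (-1)²(0.2) + (6)²(0.125) = 40.15
Var(Z) = E[Z²] − (E[Z])² = 40.15 − (-4.3)² = 21.66
sd(Z) = √21.66 ≈ 4.6540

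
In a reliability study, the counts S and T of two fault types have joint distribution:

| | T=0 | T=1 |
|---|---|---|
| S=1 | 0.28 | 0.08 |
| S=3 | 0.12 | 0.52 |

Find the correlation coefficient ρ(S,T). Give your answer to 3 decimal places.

E[S] = 2.28,  E[T] = 0.6
E[ST] = 1.64
Cov(S,T) = E[ST] − E[S]E[T] = 1.64 − (2.28)(0.6) = 0.272
Var(S) = 0.9216,  Var(T) = 0.24
ρ = 0.272 / √(0.9216·0.24) ≈ 0.578

0.578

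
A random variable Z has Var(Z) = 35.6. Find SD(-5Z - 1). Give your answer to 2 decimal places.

Var(-5Z - 1) = (-5)²·35.6 = 890
SD(-5Z - 1) = √890 ≈ 29.83

29.83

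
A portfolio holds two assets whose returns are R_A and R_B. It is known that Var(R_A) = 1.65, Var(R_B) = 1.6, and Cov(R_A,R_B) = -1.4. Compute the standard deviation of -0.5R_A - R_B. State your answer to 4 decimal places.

0.7826

Var(-0.5R_A - R_B) = (-0.5)²·Var(R_A) + (-1)²·Var(R_B) + 2·(-0.5)·(-1)·Cov(R_A,R_B)
= 0.25·1.65 + 1·1.6 + 1·-1.4 = 0.6125
SD(-0.5R_A - R_B) = √0.6125 ≈ 0.7826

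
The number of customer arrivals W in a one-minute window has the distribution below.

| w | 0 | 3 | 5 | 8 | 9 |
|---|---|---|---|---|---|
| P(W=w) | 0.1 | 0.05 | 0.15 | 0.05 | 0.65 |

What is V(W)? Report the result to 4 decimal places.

8.9275

E[W] = (0)(0.1) + (3)(0.05) + (5)(0.15) + (8)(0.05) + (9)(0.65) = 7.15
E[W²] = (0)²(0.1) + (3)²(0.05) + (5)²(0.15) + (8)²(0.05) + (9)²(0.65) = 60.05
V(W) = E[W²] − (E[W])² = 60.05 − (7.15)² = 8.9275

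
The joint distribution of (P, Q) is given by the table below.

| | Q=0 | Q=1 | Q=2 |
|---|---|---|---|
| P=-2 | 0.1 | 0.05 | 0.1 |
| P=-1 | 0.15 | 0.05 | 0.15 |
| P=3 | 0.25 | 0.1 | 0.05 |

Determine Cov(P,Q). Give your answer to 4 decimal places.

-0.5300

E[P] = 0.35,  E[Q] = 0.8
E[PQ] = -0.25
Cov(P,Q) = E[PQ] − E[P]E[Q] = -0.25 − (0.35)(0.8) = -0.53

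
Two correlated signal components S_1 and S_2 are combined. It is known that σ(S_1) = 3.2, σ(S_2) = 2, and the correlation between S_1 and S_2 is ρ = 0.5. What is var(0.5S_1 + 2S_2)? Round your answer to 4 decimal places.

24.9600

var(S_1) = (3.2)² = 10.24;  var(S_2) = (2)² = 4
cov(S_1,S_2) = ρ·σ(S_1)·σ(S_2) = 0.5·3.2·2 = 3.2
var(0.5S_1 + 2S_2) = (0.5)²·var(S_1) + (2)²·var(S_2) + 2·(0.5)·(2)·cov(S_1,S_2)
= 0.25·10.24 + 4·4 + 2·3.2 = 24.96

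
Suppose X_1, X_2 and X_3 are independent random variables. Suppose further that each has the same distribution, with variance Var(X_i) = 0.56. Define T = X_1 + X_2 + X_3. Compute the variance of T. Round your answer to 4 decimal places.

1.6800

By independence, Var(T) = (1)²Var(X_1) + (1)²Var(X_2) + (1)²Var(X_3)
= (1)²·0.56 + (1)²·0.56 + (1)²·0.56 = 1.68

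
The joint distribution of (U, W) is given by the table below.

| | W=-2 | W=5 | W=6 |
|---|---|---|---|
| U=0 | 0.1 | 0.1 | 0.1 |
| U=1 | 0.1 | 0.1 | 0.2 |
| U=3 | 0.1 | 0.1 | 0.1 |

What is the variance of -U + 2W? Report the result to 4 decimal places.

50.6100

E[U] = 1.3,  E[W] = 3.3,  E[UW] = 4.2
Var(U) = 3.1 − (1.3)² = 1.41;  Var(W) = 23.1 − (3.3)² = 12.21
Cov(U,W) = 4.2 − (1.3)(3.3) = -0.09
Var(-U + 2W) = (-1)²·1.41 + (2)²·12.21 + 2·(-1)·(2)·-0.09 = 50.61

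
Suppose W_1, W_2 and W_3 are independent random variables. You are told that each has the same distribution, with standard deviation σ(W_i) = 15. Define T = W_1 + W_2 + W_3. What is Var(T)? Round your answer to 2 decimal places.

675.00

Var(W_i) = (15)² = 225
By independence, Var(T) = (1)²Var(W_1) + (1)²Var(W_2) + (1)²Var(W_3)
= (1)²·225 + (1)²·225 + (1)²·225 = 675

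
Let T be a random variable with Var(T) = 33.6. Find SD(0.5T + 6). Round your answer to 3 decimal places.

Var(0.5T + 6) = (0.5)²·33.6 = 8.4
SD(0.5T + 6) = √8.4 ≈ 2.898

2.898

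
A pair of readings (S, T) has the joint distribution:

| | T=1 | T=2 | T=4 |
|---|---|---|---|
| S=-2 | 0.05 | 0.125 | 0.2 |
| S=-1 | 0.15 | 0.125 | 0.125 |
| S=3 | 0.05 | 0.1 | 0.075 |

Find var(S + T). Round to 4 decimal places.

4.7694

E[S] = -0.475,  E[T] = 2.55,  E[ST] = -1.45
var(S) = 3.925 − (-0.475)² = 3.699375;  var(T) = 8.05 − (2.55)² = 1.5475
cov(S,T) = -1.45 − (-0.475)(2.55) = -0.23875
var(S + T) = (1)²·3.699375 + (1)²·1.5475 + 2·(1)·(1)·-0.23875 = 4.769375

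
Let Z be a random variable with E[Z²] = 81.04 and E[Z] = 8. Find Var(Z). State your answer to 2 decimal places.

Var(Z) = 81.04 − (8)² = 17.04

17.04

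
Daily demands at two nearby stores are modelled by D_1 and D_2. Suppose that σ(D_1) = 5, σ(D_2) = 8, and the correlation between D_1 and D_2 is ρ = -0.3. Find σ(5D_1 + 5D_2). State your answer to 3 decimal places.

40.311

Var(D_1) = (5)² = 25;  Var(D_2) = (8)² = 64
Cov(D_1,D_2) = ρ·σ(D_1)·σ(D_2) = -0.3·5·8 = -12
Var(5D_1 + 5D_2) = (5)²·Var(D_1) + (5)²·Var(D_2) + 2·(5)·(5)·Cov(D_1,D_2)
= 25·25 + 25·64 + 50·-12 = 1625
σ(5D_1 + 5D_2) = √1625 ≈ 40.311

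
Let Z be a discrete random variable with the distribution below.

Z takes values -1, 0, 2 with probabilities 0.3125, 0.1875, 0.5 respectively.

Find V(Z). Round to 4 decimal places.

E[Z] = (-1)(0.3125) + (0)(0.1875) + (2)(0.5) = 0.6875
E[Z²] = (-1)²(0.3125) + (0)²(0.1875) + (2)²(0.5) = 2.3125
V(Z) = E[Z²] − (E[Z])² = 2.3125 − (0.6875)² = 1.83984375

1.8398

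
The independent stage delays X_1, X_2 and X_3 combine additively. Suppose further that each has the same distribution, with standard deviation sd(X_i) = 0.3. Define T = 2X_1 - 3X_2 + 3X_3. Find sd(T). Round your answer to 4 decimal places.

1.4071

var(X_i) = (0.3)² = 0.09
By independence, var(T) = (2)²var(X_1) + (-3)²var(X_2) + (3)²var(X_3)
= (2)²·0.09 + (-3)²·0.09 + (3)²·0.09 = 1.98
sd(T) = √1.98 ≈ 1.4071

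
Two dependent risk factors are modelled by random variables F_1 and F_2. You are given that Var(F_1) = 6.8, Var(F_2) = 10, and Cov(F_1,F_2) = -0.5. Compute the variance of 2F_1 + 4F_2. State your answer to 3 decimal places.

179.200

Var(2F_1 + 4F_2) = (2)²·Var(F_1) + (4)²·Var(F_2) + 2·(2)·(4)·Cov(F_1,F_2)
= 4·6.8 + 16·10 + 16·-0.5 = 179.2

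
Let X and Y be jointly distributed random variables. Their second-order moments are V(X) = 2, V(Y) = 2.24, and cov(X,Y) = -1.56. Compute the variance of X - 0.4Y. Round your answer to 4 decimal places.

V(X - 0.4Y) = (1)²·V(X) + (-0.4)²·V(Y) + 2·(1)·(-0.4)·cov(X,Y)
= 1·2 + 0.16·2.24 + -0.8·-1.56 = 3.6064

3.6064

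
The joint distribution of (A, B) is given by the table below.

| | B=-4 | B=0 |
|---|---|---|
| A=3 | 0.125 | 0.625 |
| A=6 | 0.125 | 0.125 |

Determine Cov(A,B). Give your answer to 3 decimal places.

-0.750

E[A] = 3.75,  E[B] = -1
E[AB] = -4.5
Cov(A,B) = E[AB] − E[A]E[B] = -4.5 − (3.75)(-1) = -0.75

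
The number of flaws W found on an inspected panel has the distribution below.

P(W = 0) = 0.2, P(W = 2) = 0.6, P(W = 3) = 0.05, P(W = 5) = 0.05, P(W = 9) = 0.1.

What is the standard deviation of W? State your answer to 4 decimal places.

E[W] = (0)(0.2) + (2)(0.6) + (3)(0.05) + (5)(0.05) + (9)(0.1) = 2.5
E[W²] = (0)²(0.2) + (2)²(0.6) + (3)²(0.05) + (5)²(0.05) + (9)²(0.1) = 12.2
var(W) = E[W²] − (E[W])² = 12.2 − (2.5)² = 5.95
SD(W) = √5.95 ≈ 2.4393

2.4393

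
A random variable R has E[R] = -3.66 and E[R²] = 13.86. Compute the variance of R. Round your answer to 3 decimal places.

var(R) = 13.86 − (-3.66)² = 0.4644

0.464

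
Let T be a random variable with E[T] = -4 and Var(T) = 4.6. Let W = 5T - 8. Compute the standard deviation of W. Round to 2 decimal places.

Var(5T - 8) = (5)²·4.6 = 115
σ(W) = √115 ≈ 10.72

10.72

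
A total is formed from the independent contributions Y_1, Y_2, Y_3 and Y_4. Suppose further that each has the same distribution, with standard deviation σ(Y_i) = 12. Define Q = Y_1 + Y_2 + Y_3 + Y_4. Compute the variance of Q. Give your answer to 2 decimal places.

576.00

var(Y_i) = (12)² = 144
By independence, var(Q) = (1)²var(Y_1) + (1)²var(Y_2) + (1)²var(Y_3) + (1)²var(Y_4)
= (1)²·144 + (1)²·144 + (1)²·144 + (1)²·144 = 576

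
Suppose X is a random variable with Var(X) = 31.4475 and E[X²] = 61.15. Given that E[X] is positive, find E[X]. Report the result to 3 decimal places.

5.450

(E[X])² = E[X²] − Var(X) = 61.15 − 31.4475 = 29.7025
E[X] = √29.7025 = 5.45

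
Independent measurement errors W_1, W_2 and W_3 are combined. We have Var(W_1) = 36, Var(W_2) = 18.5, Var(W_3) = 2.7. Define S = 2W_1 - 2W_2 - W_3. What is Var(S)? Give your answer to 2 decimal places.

By independence, Var(S) = (2)²Var(W_1) + (-2)²Var(W_2) + (-1)²Var(W_3)
= (2)²·36 + (-2)²·18.5 + (-1)²·2.7 = 220.7

220.70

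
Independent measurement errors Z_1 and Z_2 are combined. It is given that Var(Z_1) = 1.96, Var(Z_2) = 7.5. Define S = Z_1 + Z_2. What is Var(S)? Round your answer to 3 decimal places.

9.460

By independence, Var(S) = (1)²Var(Z_1) + (1)²Var(Z_2)
= (1)²·1.96 + (1)²·7.5 = 9.46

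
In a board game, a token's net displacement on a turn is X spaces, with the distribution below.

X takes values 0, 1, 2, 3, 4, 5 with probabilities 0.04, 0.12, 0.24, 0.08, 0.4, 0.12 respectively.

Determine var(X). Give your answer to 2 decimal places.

1.96

E[X] = (0)(0.04) + (1)(0.12) + (2)(0.24) + (3)(0.08) + (4)(0.4) + (5)(0.12) = 3.04
E[X²] = (0)²(0.04) + (1)²(0.12) + (2)²(0.24) + (3)²(0.08) + (4)²(0.4) + (5)²(0.12) = 11.2
var(X) = E[X²] − (E[X])² = 11.2 − (3.04)² = 1.9584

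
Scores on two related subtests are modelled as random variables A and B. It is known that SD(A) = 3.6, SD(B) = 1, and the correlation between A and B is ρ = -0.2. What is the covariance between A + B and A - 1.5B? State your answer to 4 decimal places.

Var(A) = (3.6)² = 12.96;  Var(B) = (1)² = 1
cov(A,B) = ρ·SD(A)·SD(B) = -0.2·3.6·1 = -0.72
cov(A + B, A - 1.5B) = (1)(1)Var(A) + (1)(-1.5)Var(B) + [(1)(-1.5) + (1)(1)]cov(A,B)
= 1·12.96 + -1.5·1 + -0.5·-0.72 = 11.82

11.8200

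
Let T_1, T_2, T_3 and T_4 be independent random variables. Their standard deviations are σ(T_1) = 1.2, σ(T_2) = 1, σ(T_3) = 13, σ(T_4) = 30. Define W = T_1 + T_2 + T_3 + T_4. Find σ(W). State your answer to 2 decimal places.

V(T_1) = 1.44, V(T_2) = 1, V(T_3) = 169, V(T_4) = 900
By independence, V(W) = (1)²V(T_1) + (1)²V(T_2) + (1)²V(T_3) + (1)²V(T_4)
= (1)²·1.44 + (1)²·1 + (1)²·169 + (1)²·900 = 1071.44
σ(W) = √1071.44 ≈ 32.73

32.73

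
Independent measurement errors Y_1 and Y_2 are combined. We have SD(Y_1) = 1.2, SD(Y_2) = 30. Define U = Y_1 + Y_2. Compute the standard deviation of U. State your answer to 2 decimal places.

30.02

Var(Y_1) = 1.44, Var(Y_2) = 900
By independence, Var(U) = (1)²Var(Y_1) + (1)²Var(Y_2)
= (1)²·1.44 + (1)²·900 = 901.44
SD(U) = √901.44 ≈ 30.02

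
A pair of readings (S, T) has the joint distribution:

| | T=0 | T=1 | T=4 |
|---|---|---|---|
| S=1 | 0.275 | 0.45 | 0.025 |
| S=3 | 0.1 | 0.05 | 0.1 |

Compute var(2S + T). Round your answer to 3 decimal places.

6.100

E[S] = 1.5,  E[T] = 1,  E[ST] = 1.9
var(S) = 3 − (1.5)² = 0.75;  var(T) = 2.5 − (1)² = 1.5
Cov(S,T) = 1.9 − (1.5)(1) = 0.4
var(2S + T) = (2)²·0.75 + (1)²·1.5 + 2·(2)·(1)·0.4 = 6.1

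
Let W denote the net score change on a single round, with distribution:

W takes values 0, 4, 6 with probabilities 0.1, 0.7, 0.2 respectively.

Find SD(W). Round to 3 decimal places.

1.549

E[W] = (0)(0.1) + (4)(0.7) + (6)(0.2) = 4
E[W²] = (0)²(0.1) + (4)²(0.7) + (6)²(0.2) = 18.4
Var(W) = E[W²] − (E[W])² = 18.4 − (4)² = 2.4
SD(W) = √2.4 ≈ 1.549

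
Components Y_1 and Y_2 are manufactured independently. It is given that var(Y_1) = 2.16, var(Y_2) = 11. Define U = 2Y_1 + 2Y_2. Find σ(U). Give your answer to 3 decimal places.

7.255

By independence, var(U) = (2)²var(Y_1) + (2)²var(Y_2)
= (2)²·2.16 + (2)²·11 = 52.64
σ(U) = √52.64 ≈ 7.255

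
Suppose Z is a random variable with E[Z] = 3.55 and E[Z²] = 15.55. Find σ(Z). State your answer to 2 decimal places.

Var(Z) = 15.55 − (3.55)² = 2.9475
σ(Z) = √2.9475 ≈ 1.72

1.72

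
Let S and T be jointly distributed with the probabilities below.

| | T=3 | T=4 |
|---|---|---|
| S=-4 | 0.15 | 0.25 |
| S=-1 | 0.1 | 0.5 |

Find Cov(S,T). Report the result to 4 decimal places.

0.1500

E[S] = -2.2,  E[T] = 3.75
E[ST] = -8.1
Cov(S,T) = E[ST] − E[S]E[T] = -8.1 − (-2.2)(3.75) = 0.15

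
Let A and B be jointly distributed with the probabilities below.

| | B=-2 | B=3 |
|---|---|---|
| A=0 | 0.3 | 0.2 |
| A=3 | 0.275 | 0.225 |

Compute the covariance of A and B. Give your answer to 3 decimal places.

E[A] = 1.5,  E[B] = 0.125
E[AB] = 0.375
Cov(A,B) = E[AB] − E[A]E[B] = 0.375 − (1.5)(0.125) = 0.1875

0.188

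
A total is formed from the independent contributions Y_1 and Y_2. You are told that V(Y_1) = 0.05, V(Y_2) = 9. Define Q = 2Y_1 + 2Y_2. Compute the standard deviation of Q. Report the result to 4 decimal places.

By independence, V(Q) = (2)²V(Y_1) + (2)²V(Y_2)
= (2)²·0.05 + (2)²·9 = 36.2
SD(Q) = √36.2 ≈ 6.0166

6.0166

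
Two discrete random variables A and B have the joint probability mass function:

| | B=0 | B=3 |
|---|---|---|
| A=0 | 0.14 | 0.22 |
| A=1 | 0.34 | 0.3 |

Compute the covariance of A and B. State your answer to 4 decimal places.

-0.0984

E[A] = 0.64,  E[B] = 1.56
E[AB] = 0.9
Cov(A,B) = E[AB] − E[A]E[B] = 0.9 − (0.64)(1.56) = -0.0984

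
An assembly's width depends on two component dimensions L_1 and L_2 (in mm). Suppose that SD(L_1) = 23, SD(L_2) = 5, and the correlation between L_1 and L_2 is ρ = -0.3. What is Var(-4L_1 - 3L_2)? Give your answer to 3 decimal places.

Var(L_1) = (23)² = 529;  Var(L_2) = (5)² = 25
Cov(L_1,L_2) = ρ·SD(L_1)·SD(L_2) = -0.3·23·5 = -34.5
Var(-4L_1 - 3L_2) = (-4)²·Var(L_1) + (-3)²·Var(L_2) + 2·(-4)·(-3)·Cov(L_1,L_2)
= 16·529 + 9·25 + 24·-34.5 = 7861

7861.000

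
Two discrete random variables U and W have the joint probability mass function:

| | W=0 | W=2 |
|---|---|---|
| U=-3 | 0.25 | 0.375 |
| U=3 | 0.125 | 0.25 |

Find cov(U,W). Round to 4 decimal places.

E[U] = -0.75,  E[W] = 1.25
E[UW] = -0.75
cov(U,W) = E[UW] − E[U]E[W] = -0.75 − (-0.75)(1.25) = 0.1875

0.1875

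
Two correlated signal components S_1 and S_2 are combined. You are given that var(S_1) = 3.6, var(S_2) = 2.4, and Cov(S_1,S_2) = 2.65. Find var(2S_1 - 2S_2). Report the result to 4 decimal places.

var(2S_1 - 2S_2) = (2)²·var(S_1) + (-2)²·var(S_2) + 2·(2)·(-2)·Cov(S_1,S_2)
= 4·3.6 + 4·2.4 + -8·2.65 = 2.8

2.8000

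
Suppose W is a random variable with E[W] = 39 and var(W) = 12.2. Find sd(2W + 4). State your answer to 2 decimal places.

var(2W + 4) = (2)²·12.2 = 48.8
sd(2W + 4) = √48.8 ≈ 6.99

6.99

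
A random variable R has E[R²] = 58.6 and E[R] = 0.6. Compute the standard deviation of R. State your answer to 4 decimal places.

7.6315

V(R) = 58.6 − (0.6)² = 58.24
σ(R) = √58.24 ≈ 7.6315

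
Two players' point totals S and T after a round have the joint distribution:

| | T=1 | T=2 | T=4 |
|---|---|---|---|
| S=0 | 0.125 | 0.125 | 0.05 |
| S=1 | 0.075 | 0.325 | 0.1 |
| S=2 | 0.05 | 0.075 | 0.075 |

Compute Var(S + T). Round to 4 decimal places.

1.8900

E[S] = 0.9,  E[T] = 2.2,  E[ST] = 2.125
Var(S) = 1.3 − (0.9)² = 0.49;  Var(T) = 5.95 − (2.2)² = 1.11
Cov(S,T) = 2.125 − (0.9)(2.2) = 0.145
Var(S + T) = (1)²·0.49 + (1)²·1.11 + 2·(1)·(1)·0.145 = 1.89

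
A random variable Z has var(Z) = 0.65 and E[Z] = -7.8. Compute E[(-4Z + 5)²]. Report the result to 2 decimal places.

E[-4Z + 5] = -4·-7.8 + 5 = 36.2
var(-4Z + 5) = (-4)²·0.65 = 10.4
E[(-4Z + 5)²] = var((-4Z + 5)) + (E[(-4Z + 5)])² = 10.4 + (36.2)² = 1320.84

1320.84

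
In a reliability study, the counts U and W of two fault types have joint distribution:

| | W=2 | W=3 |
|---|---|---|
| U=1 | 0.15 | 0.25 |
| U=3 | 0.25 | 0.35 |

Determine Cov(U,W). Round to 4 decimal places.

-0.0200

E[U] = 2.2,  E[W] = 2.6
E[UW] = 5.7
Cov(U,W) = E[UW] − E[U]E[W] = 5.7 − (2.2)(2.6) = -0.02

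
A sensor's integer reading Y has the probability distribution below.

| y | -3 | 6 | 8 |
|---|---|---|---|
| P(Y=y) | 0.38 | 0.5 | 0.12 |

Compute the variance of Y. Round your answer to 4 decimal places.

21.1476

E[Y] = (-3)(0.38) + (6)(0.5) + (8)(0.12) = 2.82
E[Y²] = (-3)²(0.38) + (6)²(0.5) + (8)²(0.12) = 29.1
Var(Y) = E[Y²] − (E[Y])² = 29.1 − (2.82)² = 21.1476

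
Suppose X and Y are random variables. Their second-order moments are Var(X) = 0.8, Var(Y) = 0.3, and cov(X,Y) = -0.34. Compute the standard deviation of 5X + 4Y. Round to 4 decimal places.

Var(5X + 4Y) = (5)²·Var(X) + (4)²·Var(Y) + 2·(5)·(4)·cov(X,Y)
= 25·0.8 + 16·0.3 + 40·-0.34 = 11.2
σ(5X + 4Y) = √11.2 ≈ 3.3466

3.3466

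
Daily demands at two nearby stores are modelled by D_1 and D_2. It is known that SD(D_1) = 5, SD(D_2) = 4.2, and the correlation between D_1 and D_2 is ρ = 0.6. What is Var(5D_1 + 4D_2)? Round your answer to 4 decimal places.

1411.2400

Var(D_1) = (5)² = 25;  Var(D_2) = (4.2)² = 17.64
Cov(D_1,D_2) = ρ·SD(D_1)·SD(D_2) = 0.6·5·4.2 = 12.6
Var(5D_1 + 4D_2) = (5)²·Var(D_1) + (4)²·Var(D_2) + 2·(5)·(4)·Cov(D_1,D_2)
= 25·25 + 16·17.64 + 40·12.6 = 1411.24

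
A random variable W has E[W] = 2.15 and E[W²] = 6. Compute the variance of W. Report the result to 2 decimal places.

1.38

V(W) = 6 − (2.15)² = 1.3775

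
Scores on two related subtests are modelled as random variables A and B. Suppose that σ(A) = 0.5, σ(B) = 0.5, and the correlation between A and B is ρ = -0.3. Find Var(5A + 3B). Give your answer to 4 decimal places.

Var(A) = (0.5)² = 0.25;  Var(B) = (0.5)² = 0.25
Cov(A,B) = ρ·σ(A)·σ(B) = -0.3·0.5·0.5 = -0.075
Var(5A + 3B) = (5)²·Var(A) + (3)²·Var(B) + 2·(5)·(3)·Cov(A,B)
= 25·0.25 + 9·0.25 + 30·-0.075 = 6.25

6.2500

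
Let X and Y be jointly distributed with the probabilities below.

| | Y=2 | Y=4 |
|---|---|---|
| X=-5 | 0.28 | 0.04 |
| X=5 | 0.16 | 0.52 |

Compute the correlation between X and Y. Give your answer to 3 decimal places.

0.601

E[X] = 1.8,  E[Y] = 3.12
E[XY] = 8.4
Cov(X,Y) = E[XY] − E[X]E[Y] = 8.4 − (1.8)(3.12) = 2.784
Var(X) = 21.76,  Var(Y) = 0.9856
ρ = 2.784 / √(21.76·0.9856) ≈ 0.601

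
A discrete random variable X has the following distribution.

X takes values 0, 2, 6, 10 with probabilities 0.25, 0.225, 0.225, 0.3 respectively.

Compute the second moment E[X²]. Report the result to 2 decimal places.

39.00

E[X²] = (0)²(0.25) + (2)²(0.225) + (6)²(0.225) + (10)²(0.3) = 39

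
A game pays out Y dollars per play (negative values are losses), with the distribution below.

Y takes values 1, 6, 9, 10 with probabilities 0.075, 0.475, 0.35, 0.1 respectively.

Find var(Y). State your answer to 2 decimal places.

E[Y] = (1)(0.075) + (6)(0.475) + (9)(0.35) + (10)(0.1) = 7.075
E[Y²] = (1)²(0.075) + (6)²(0.475) + (9)²(0.35) + (10)²(0.1) = 55.525
var(Y) = E[Y²] − (E[Y])² = 55.525 − (7.075)² = 5.469375

5.47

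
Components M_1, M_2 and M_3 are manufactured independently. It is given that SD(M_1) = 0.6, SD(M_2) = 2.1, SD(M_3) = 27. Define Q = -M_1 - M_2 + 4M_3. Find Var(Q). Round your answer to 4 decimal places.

11668.7700

Var(M_1) = 0.36, Var(M_2) = 4.41, Var(M_3) = 729
By independence, Var(Q) = (-1)²Var(M_1) + (-1)²Var(M_2) + (4)²Var(M_3)
= (-1)²·0.36 + (-1)²·4.41 + (4)²·729 = 11668.77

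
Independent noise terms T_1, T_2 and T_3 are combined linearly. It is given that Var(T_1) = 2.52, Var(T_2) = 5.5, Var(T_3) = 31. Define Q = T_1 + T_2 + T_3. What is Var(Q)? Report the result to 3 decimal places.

By independence, Var(Q) = (1)²Var(T_1) + (1)²Var(T_2) + (1)²Var(T_3)
= (1)²·2.52 + (1)²·5.5 + (1)²·31 = 39.02

39.020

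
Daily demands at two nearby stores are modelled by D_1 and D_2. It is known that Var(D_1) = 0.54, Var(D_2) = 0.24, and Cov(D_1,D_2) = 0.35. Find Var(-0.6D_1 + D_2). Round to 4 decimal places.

Var(-0.6D_1 + D_2) = (-0.6)²·Var(D_1) + (1)²·Var(D_2) + 2·(-0.6)·(1)·Cov(D_1,D_2)
= 0.36·0.54 + 1·0.24 + -1.2·0.35 = 0.0144

0.0144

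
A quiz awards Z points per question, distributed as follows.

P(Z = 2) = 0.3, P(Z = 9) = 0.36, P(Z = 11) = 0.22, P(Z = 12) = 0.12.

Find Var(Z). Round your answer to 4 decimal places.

E[Z] = (2)(0.3) + (9)(0.36) + (11)(0.22) + (12)(0.12) = 7.7
E[Z²] = (2)²(0.3) + (9)²(0.36) + (11)²(0.22) + (12)²(0.12) = 74.26
Var(Z) = E[Z²] − (E[Z])² = 74.26 − (7.7)² = 14.97

14.9700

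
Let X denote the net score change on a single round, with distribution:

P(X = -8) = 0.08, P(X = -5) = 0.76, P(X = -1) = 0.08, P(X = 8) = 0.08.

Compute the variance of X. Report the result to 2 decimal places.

E[X] = (-8)(0.08) + (-5)(0.76) + (-1)(0.08) + (8)(0.08) = -3.88
E[X²] = (-8)²(0.08) + (-5)²(0.76) + (-1)²(0.08) + (8)²(0.08) = 29.32
Var(X) = E[X²] − (E[X])² = 29.32 − (-3.88)² = 14.2656

14.27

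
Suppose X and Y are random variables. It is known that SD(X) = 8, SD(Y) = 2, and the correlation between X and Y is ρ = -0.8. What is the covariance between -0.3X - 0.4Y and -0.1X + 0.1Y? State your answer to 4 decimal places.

var(X) = (8)² = 64;  var(Y) = (2)² = 4
Cov(X,Y) = ρ·SD(X)·SD(Y) = -0.8·8·2 = -12.8
Cov(-0.3X - 0.4Y, -0.1X + 0.1Y) = (-0.3)(-0.1)var(X) + (-0.4)(0.1)var(Y) + [(-0.3)(0.1) + (-0.4)(-0.1)]Cov(X,Y)
= 0.03·64 + -0.04·4 + 0.01·-12.8 = 1.632

1.6320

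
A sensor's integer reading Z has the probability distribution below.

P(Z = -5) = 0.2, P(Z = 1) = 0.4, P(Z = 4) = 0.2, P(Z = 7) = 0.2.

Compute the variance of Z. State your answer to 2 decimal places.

E[Z] = (-5)(0.2) + (1)(0.4) + (4)(0.2) + (7)(0.2) = 1.6
E[Z²] = (-5)²(0.2) + (1)²(0.4) + (4)²(0.2) + (7)²(0.2) = 18.4
Var(Z) = E[Z²] − (E[Z])² = 18.4 − (1.6)² = 15.84

15.84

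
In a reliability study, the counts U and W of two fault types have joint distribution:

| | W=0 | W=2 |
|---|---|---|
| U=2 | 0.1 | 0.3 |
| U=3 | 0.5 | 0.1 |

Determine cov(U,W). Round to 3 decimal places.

E[U] = 2.6,  E[W] = 0.8
E[UW] = 1.8
cov(U,W) = E[UW] − E[U]E[W] = 1.8 − (2.6)(0.8) = -0.28

-0.280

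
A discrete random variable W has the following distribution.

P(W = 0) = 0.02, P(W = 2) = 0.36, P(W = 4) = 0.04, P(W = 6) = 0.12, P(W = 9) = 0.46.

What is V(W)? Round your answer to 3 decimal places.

10.712

E[W] = (0)(0.02) + (2)(0.36) + (4)(0.04) + (6)(0.12) + (9)(0.46) = 5.74
E[W²] = (0)²(0.02) + (2)²(0.36) + (4)²(0.04) + (6)²(0.12) + (9)²(0.46) = 43.66
V(W) = E[W²] − (E[W])² = 43.66 − (5.74)² = 10.7124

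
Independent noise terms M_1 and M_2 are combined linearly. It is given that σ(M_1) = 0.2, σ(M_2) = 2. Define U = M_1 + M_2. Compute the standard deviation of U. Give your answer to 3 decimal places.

V(M_1) = 0.04, V(M_2) = 4
By independence, V(U) = (1)²V(M_1) + (1)²V(M_2)
= (1)²·0.04 + (1)²·4 = 4.04
σ(U) = √4.04 ≈ 2.010

2.010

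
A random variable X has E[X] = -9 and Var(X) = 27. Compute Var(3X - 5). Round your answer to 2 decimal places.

243.00

Var(3X - 5) = (3)²·Var(X) = 9·27 = 243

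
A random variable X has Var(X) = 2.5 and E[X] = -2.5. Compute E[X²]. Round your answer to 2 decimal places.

8.75

E[X²] = Var(X) + (E[X])² = 2.5 + (-2.5)² = 8.75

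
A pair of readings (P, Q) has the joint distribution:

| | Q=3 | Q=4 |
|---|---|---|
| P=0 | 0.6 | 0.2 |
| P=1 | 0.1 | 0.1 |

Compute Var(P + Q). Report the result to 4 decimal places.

E[P] = 0.2,  E[Q] = 3.3,  E[PQ] = 0.7
Var(P) = 0.2 − (0.2)² = 0.16;  Var(Q) = 11.1 − (3.3)² = 0.21
Cov(P,Q) = 0.7 − (0.2)(3.3) = 0.04
Var(P + Q) = (1)²·0.16 + (1)²·0.21 + 2·(1)·(1)·0.04 = 0.45

0.4500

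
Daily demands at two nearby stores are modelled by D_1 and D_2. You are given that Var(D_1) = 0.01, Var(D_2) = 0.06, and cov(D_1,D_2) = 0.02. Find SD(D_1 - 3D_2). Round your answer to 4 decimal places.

Var(D_1 - 3D_2) = (1)²·Var(D_1) + (-3)²·Var(D_2) + 2·(1)·(-3)·cov(D_1,D_2)
= 1·0.01 + 9·0.06 + -6·0.02 = 0.43
SD(D_1 - 3D_2) = √0.43 ≈ 0.6557

0.6557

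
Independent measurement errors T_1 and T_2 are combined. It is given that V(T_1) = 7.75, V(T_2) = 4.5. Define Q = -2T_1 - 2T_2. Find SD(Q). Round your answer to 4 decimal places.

By independence, V(Q) = (-2)²V(T_1) + (-2)²V(T_2)
= (-2)²·7.75 + (-2)²·4.5 = 49
SD(Q) = √49 ≈ 7.0000

7.0000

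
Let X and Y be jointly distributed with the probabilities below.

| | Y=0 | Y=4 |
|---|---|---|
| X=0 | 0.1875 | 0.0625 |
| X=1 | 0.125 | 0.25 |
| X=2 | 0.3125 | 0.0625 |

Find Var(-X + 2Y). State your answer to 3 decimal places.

E[X] = 1.125,  E[Y] = 1.5,  E[XY] = 1.5
Var(X) = 1.875 − (1.125)² = 0.609375;  Var(Y) = 6 − (1.5)² = 3.75
cov(X,Y) = 1.5 − (1.125)(1.5) = -0.1875
Var(-X + 2Y) = (-1)²·0.609375 + (2)²·3.75 + 2·(-1)·(2)·-0.1875 = 16.359375

16.359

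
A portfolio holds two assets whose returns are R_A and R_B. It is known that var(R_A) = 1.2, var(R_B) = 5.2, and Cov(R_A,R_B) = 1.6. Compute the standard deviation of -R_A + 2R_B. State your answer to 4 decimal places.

3.9497

var(-R_A + 2R_B) = (-1)²·var(R_A) + (2)²·var(R_B) + 2·(-1)·(2)·Cov(R_A,R_B)
= 1·1.2 + 4·5.2 + -4·1.6 = 15.6
sd(-R_A + 2R_B) = √15.6 ≈ 3.9497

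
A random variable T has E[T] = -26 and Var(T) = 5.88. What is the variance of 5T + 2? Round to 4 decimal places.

147.0000

Var(5T + 2) = (5)²·Var(T) = 25·5.88 = 147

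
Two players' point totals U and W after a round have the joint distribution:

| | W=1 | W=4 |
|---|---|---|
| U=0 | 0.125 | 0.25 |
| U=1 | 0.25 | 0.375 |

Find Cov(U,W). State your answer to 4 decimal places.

-0.0469

E[U] = 0.625,  E[W] = 2.875
E[UW] = 1.75
Cov(U,W) = E[UW] − E[U]E[W] = 1.75 − (0.625)(2.875) = -0.046875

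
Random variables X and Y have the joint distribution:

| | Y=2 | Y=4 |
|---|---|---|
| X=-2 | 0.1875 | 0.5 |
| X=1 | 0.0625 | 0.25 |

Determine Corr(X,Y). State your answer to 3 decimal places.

0.078

E[X] = -1.0625,  E[Y] = 3.5
E[XY] = -3.625
Cov(X,Y) = E[XY] − E[X]E[Y] = -3.625 − (-1.0625)(3.5) = 0.09375
var(X) = 1.93359375,  var(Y) = 0.75
ρ = 0.09375 / √(1.93359375·0.75) ≈ 0.078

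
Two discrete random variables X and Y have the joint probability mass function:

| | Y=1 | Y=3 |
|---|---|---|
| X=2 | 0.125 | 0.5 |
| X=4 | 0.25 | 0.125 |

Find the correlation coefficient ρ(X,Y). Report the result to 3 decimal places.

E[X] = 2.75,  E[Y] = 2.25
E[XY] = 5.75
Cov(X,Y) = E[XY] − E[X]E[Y] = 5.75 − (2.75)(2.25) = -0.4375
Var(X) = 0.9375,  Var(Y) = 0.9375
ρ = -0.4375 / √(0.9375·0.9375) ≈ -0.467

-0.467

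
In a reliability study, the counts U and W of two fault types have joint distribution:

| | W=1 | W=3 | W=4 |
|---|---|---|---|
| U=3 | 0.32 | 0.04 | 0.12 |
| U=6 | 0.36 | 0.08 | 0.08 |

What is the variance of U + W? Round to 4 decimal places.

3.6000

E[U] = 4.56,  E[W] = 1.84,  E[UW] = 8.28
Var(U) = 23.04 − (4.56)² = 2.2464;  Var(W) = 4.96 − (1.84)² = 1.5744
Cov(U,W) = 8.28 − (4.56)(1.84) = -0.1104
Var(U + W) = (1)²·2.2464 + (1)²·1.5744 + 2·(1)·(1)·-0.1104 = 3.6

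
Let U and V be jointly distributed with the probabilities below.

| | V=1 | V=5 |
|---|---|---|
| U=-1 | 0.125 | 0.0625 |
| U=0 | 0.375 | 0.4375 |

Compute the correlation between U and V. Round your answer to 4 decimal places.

E[U] = -0.1875,  E[V] = 3
E[UV] = -0.4375
Cov(U,V) = E[UV] − E[U]E[V] = -0.4375 − (-0.1875)(3) = 0.125
var(U) = 0.15234375,  var(V) = 4
ρ = 0.125 / √(0.15234375·4) ≈ 0.1601

0.1601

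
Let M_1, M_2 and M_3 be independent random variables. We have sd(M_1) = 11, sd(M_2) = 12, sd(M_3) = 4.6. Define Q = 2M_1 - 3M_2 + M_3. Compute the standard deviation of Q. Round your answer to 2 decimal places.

42.44

Var(M_1) = 121, Var(M_2) = 144, Var(M_3) = 21.16
By independence, Var(Q) = (2)²Var(M_1) + (-3)²Var(M_2) + (1)²Var(M_3)
= (2)²·121 + (-3)²·144 + (1)²·21.16 = 1801.16
sd(Q) = √1801.16 ≈ 42.44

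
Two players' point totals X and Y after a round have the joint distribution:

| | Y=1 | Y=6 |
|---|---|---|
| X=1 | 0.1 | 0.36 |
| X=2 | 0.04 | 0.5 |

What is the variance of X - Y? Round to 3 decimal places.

2.902

E[X] = 1.54,  E[Y] = 5.3,  E[XY] = 8.34
V(X) = 2.62 − (1.54)² = 0.2484;  V(Y) = 31.1 − (5.3)² = 3.01
Cov(X,Y) = 8.34 − (1.54)(5.3) = 0.178
V(X - Y) = (1)²·0.2484 + (-1)²·3.01 + 2·(1)·(-1)·0.178 = 2.9024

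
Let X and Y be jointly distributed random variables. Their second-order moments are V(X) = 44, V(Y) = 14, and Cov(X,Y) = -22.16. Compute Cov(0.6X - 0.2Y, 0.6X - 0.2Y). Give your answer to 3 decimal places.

21.718

Cov(0.6X - 0.2Y, 0.6X - 0.2Y) = (0.6)(0.6)V(X) + (-0.2)(-0.2)V(Y) + [(0.6)(-0.2) + (-0.2)(0.6)]Cov(X,Y)
= 0.36·44 + 0.04·14 + -0.24·-22.16 = 21.7184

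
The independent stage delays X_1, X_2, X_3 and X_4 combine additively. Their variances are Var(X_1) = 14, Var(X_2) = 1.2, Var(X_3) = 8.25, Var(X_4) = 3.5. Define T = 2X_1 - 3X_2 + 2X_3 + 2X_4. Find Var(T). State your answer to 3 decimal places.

113.800

By independence, Var(T) = (2)²Var(X_1) + (-3)²Var(X_2) + (2)²Var(X_3) + (2)²Var(X_4)
= (2)²·14 + (-3)²·1.2 + (2)²·8.25 + (2)²·3.5 = 113.8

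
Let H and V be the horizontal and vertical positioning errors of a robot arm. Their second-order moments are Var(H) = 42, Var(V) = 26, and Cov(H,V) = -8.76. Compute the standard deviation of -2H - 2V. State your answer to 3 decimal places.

14.210

Var(-2H - 2V) = (-2)²·Var(H) + (-2)²·Var(V) + 2·(-2)·(-2)·Cov(H,V)
= 4·42 + 4·26 + 8·-8.76 = 201.92
SD(-2H - 2V) = √201.92 ≈ 14.210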